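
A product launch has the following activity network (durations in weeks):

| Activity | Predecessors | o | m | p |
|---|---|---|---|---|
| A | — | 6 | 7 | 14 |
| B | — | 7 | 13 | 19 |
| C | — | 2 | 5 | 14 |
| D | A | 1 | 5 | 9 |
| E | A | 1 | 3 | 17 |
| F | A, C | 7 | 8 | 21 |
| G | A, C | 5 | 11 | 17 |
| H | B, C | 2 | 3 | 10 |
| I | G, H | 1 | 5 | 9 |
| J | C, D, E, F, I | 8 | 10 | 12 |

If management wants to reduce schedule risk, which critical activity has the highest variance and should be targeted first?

te_A = (6 + 4·7 + 14)/6 = 48/6 = 8; σ²_A = ((14−6)/6)² = 1.778
te_B = (7 + 4·13 + 19)/6 = 78/6 = 13; σ²_B = ((19−7)/6)² = 4.000
te_C = (2 + 4·5 + 14)/6 = 36/6 = 6; σ²_C = ((14−2)/6)² = 4.000
te_D = (1 + 4·5 + 9)/6 = 30/6 = 5; σ²_D = ((9−1)/6)² = 1.778
te_E = (1 + 4·3 + 17)/6 = 30/6 = 5; σ²_E = ((17−1)/6)² = 7.111
te_F = (7 + 4·8 + 21)/6 = 60/6 = 10; σ²_F = ((21−7)/6)² = 5.444
te_G = (5 + 4·11 + 17)/6 = 66/6 = 11; σ²_G = ((17−5)/6)² = 4.000
te_H = (2 + 4·3 + 10)/6 = 24/6 = 4; σ²_H = ((10−2)/6)² = 1.778
te_I = (1 + 4·5 + 9)/6 = 30/6 = 5; σ²_I = ((9−1)/6)² = 1.778
te_J = (8 + 4·10 + 12)/6 = 60/6 = 10; σ²_J = ((12−8)/6)² = 0.444

Forward pass:
ES_A = 0; EF_A = 8
ES_B = 0; EF_B = 13
ES_C = 0; EF_C = 6
ES_D = 8; EF_D = 8+5 = 13
ES_E = 8; EF_E = 8+5 = 13
ES_F = max(EF_A=8, EF_C=6) = 8; EF_F = 8+10 = 18
ES_G = max(EF_A=8, EF_C=6) = 8; EF_G = 8+11 = 19
ES_H = max(EF_B=13, EF_C=6) = 13; EF_H = 13+4 = 17
ES_I = max(EF_G=19, EF_H=17) = 19; EF_I = 19+5 = 24
ES_J = max(EF_C=6, EF_D=13, EF_E=13, EF_F=18, EF_I=24) = 24; EF_J = 24+10 = 34
Expected project duration μ = 34 weeks. Critical path: A → G → I → J.

Variances on critical path: σ²_A=1.778, σ²_G=4.000, σ²_I=1.778, σ²_J=0.444.
Largest is σ²_G = 4.000.

G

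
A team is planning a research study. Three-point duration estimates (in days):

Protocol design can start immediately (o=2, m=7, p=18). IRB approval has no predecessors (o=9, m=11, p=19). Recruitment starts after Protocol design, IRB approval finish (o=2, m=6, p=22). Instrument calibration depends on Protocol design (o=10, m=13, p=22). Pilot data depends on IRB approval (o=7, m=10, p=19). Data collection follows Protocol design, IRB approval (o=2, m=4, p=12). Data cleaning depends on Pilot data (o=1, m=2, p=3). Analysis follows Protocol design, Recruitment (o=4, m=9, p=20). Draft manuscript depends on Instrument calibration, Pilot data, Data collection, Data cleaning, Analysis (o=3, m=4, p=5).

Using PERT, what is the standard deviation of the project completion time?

4.59 days

te_Protocol design = (2 + 4·7 + 18)/6 = 48/6 = 8; σ²_Protocol design = ((18−2)/6)² = 7.111
te_IRB approval = (9 + 4·11 + 19)/6 = 72/6 = 12; σ²_IRB approval = ((19−9)/6)² = 2.778
te_Recruitment = (2 + 4·6 + 22)/6 = 48/6 = 8; σ²_Recruitment = ((22−2)/6)² = 11.111
te_Instrument calibration = (10 + 4·13 + 22)/6 = 84/6 = 14; σ²_Instrument calibration = ((22−10)/6)² = 4.000
te_Pilot data = (7 + 4·10 + 19)/6 = 66/6 = 11; σ²_Pilot data = ((19−7)/6)² = 4.000
te_Data collection = (2 + 4·4 + 12)/6 = 30/6 = 5; σ²_Data collection = ((12−2)/6)² = 2.778
te_Data cleaning = (1 + 4·2 + 3)/6 = 12/6 = 2; σ²_Data cleaning = ((3−1)/6)² = 0.111
te_Analysis = (4 + 4·9 + 20)/6 = 60/6 = 10; σ²_Analysis = ((20−4)/6)² = 7.111
te_Draft manuscript = (3 + 4·4 + 5)/6 = 24/6 = 4; σ²_Draft manuscript = ((5−3)/6)² = 0.111

Forward pass:
ES_Protocol design = 0; EF_Protocol design = 8
ES_IRB approval = 0; EF_IRB approval = 12
ES_Recruitment = max(EF_Protocol design=8, EF_IRB approval=12) = 12; EF_Recruitment = 12+8 = 20
ES_Instrument calibration = 8; EF_Instrument calibration = 8+14 = 22
ES_Pilot data = 12; EF_Pilot data = 12+11 = 23
ES_Data collection = max(EF_Protocol design=8, EF_IRB approval=12) = 12; EF_Data collection = 12+5 = 17
ES_Data cleaning = 23; EF_Data cleaning = 23+2 = 25
ES_Analysis = max(EF_Protocol design=8, EF_Recruitment=20) = 20; EF_Analysis = 20+10 = 30
ES_Draft manuscript = max(EF_Instrument calibration=22, EF_Pilot data=23, EF_Data collection=17, EF_Data cleaning=25, EF_Analysis=30) = 30; EF_Draft manuscript = 30+4 = 34
Expected project duration μ = 34 days. Critical path: IRB approval → Recruitment → Analysis → Draft manuscript.

Variance along critical path = 2.778 + 11.111 + 7.111 + 0.111 = 21.111
σ = √21.111 = 4.595 days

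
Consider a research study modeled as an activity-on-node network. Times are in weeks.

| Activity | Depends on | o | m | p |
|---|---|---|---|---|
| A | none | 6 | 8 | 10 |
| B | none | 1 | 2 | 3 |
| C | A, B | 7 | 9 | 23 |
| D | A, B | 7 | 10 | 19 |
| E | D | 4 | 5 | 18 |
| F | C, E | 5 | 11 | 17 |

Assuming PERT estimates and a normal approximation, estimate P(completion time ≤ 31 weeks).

te_A = (6 + 4·8 + 10)/6 = 48/6 = 8; σ²_A = ((10−6)/6)² = 0.444
te_B = (1 + 4·2 + 3)/6 = 12/6 = 2; σ²_B = ((3−1)/6)² = 0.111
te_C = (7 + 4·9 + 23)/6 = 66/6 = 11; σ²_C = ((23−7)/6)² = 7.111
te_D = (7 + 4·10 + 19)/6 = 66/6 = 11; σ²_D = ((19−7)/6)² = 4.000
te_E = (4 + 4·5 + 18)/6 = 42/6 = 7; σ²_E = ((18−4)/6)² = 5.444
te_F = (5 + 4·11 + 17)/6 = 66/6 = 11; σ²_F = ((17−5)/6)² = 4.000

Forward pass:
ES_A = 0; EF_A = 8
ES_B = 0; EF_B = 2
ES_C = max(EF_A=8, EF_B=2) = 8; EF_C = 8+11 = 19
ES_D = max(EF_A=8, EF_B=2) = 8; EF_D = 8+11 = 19
ES_E = 19; EF_E = 19+7 = 26
ES_F = max(EF_C=19, EF_E=26) = 26; EF_F = 26+11 = 37
Expected project duration μ = 37 weeks. Critical path: A → D → E → F.

Variance along critical path = 0.444 + 4.000 + 5.444 + 4.000 = 13.889; σ = √13.889 = 3.727 weeks.
Z = (31 − 37) / 3.727 = -1.610
P(T ≤ 31) = Φ(-1.610) ≈ 0.054

0.054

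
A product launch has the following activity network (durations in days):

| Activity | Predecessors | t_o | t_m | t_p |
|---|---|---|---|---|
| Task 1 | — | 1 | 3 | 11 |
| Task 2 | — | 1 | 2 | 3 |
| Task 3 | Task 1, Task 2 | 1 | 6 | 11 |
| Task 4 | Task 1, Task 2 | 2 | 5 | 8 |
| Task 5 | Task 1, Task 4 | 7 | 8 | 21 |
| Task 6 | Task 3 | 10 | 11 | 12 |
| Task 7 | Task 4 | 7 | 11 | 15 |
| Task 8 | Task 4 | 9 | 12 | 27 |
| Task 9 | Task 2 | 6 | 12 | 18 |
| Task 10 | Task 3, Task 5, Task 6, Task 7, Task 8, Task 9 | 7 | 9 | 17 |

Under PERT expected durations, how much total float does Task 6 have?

te_Task 1 = (1 + 4·3 + 11)/6 = 24/6 = 4
te_Task 2 = (1 + 4·2 + 3)/6 = 12/6 = 2
te_Task 3 = (1 + 4·6 + 11)/6 = 36/6 = 6
te_Task 4 = (2 + 4·5 + 8)/6 = 30/6 = 5
te_Task 5 = (7 + 4·8 + 21)/6 = 60/6 = 10
te_Task 6 = (10 + 4·11 + 12)/6 = 66/6 = 11
te_Task 7 = (7 + 4·11 + 15)/6 = 66/6 = 11
te_Task 8 = (9 + 4·12 + 27)/6 = 84/6 = 14
te_Task 9 = (6 + 4·12 + 18)/6 = 72/6 = 12
te_Task 10 = (7 + 4·9 + 17)/6 = 60/6 = 10

Forward pass:
ES_Task 1 = 0; EF_Task 1 = 4
ES_Task 2 = 0; EF_Task 2 = 2
ES_Task 3 = max(EF_Task 1=4, EF_Task 2=2) = 4; EF_Task 3 = 4+6 = 10
ES_Task 4 = max(EF_Task 1=4, EF_Task 2=2) = 4; EF_Task 4 = 4+5 = 9
ES_Task 5 = max(EF_Task 1=4, EF_Task 4=9) = 9; EF_Task 5 = 9+10 = 19
ES_Task 6 = 10; EF_Task 6 = 10+11 = 21
ES_Task 7 = 9; EF_Task 7 = 9+11 = 20
ES_Task 8 = 9; EF_Task 8 = 9+14 = 23
ES_Task 9 = 2; EF_Task 9 = 2+12 = 14
ES_Task 10 = max(EF_Task 3=10, EF_Task 5=19, EF_Task 6=21, EF_Task 7=20, EF_Task 8=23, EF_Task 9=14) = 23; EF_Task 10 = 23+10 = 33
Expected project duration μ = 33 days. Critical path: Task 1 → Task 4 → Task 8 → Task 10.

Backward pass:
LF_Task 10 = 33; LS_Task 10 = 33−10 = 23
LF_Task 9 = LS_Task 10 = 23; LS_Task 9 = 23−12 = 11
LF_Task 8 = LS_Task 10 = 23; LS_Task 8 = 23−14 = 9
LF_Task 7 = LS_Task 10 = 23; LS_Task 7 = 23−11 = 12
LF_Task 6 = LS_Task 10 = 23; LS_Task 6 = 23−11 = 12
LF_Task 5 = LS_Task 10 = 23; LS_Task 5 = 23−10 = 13
LF_Task 4 = min(LS_Task 5=13, LS_Task 7=12, LS_Task 8=9) = 9; LS_Task 4 = 9−5 = 4
LF_Task 3 = min(LS_Task 6=12, LS_Task 10=23) = 12; LS_Task 3 = 12−6 = 6
LF_Task 2 = min(LS_Task 3=6, LS_Task 4=4, LS_Task 9=11) = 4; LS_Task 2 = 4−2 = 2
LF_Task 1 = min(LS_Task 3=6, LS_Task 4=4, LS_Task 5=13) = 4; LS_Task 1 = 4−4 = 0
Slack_Task 6 = LS_Task 6 − ES_Task 6 = 12 − 10 = 2

2 days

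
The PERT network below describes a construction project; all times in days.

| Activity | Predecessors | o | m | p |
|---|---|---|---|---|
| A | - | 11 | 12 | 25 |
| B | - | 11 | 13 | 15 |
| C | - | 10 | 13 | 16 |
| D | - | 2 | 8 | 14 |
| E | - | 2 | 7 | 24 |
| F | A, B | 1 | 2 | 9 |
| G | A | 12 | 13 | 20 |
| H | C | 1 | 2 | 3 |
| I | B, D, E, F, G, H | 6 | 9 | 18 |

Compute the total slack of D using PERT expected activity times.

20 days

te_A = (11 + 4·12 + 25)/6 = 84/6 = 14
te_B = (11 + 4·13 + 15)/6 = 78/6 = 13
te_C = (10 + 4·13 + 16)/6 = 78/6 = 13
te_D = (2 + 4·8 + 14)/6 = 48/6 = 8
te_E = (2 + 4·7 + 24)/6 = 54/6 = 9
te_F = (1 + 4·2 + 9)/6 = 18/6 = 3
te_G = (12 + 4·13 + 20)/6 = 84/6 = 14
te_H = (1 + 4·2 + 3)/6 = 12/6 = 2
te_I = (6 + 4·9 + 18)/6 = 60/6 = 10

Forward pass:
ES_A = 0; EF_A = 14
ES_B = 0; EF_B = 13
ES_C = 0; EF_C = 13
ES_D = 0; EF_D = 8
ES_E = 0; EF_E = 9
ES_F = max(EF_A=14, EF_B=13) = 14; EF_F = 14+3 = 17
ES_G = 14; EF_G = 14+14 = 28
ES_H = 13; EF_H = 13+2 = 15
ES_I = max(EF_B=13, EF_D=8, EF_E=9, EF_F=17, EF_G=28, EF_H=15) = 28; EF_I = 28+10 = 38
Expected project duration μ = 38 days. Critical path: A → G → I.

Backward pass:
LF_I = 38; LS_I = 38−10 = 28
LF_H = LS_I = 28; LS_H = 28−2 = 26
LF_G = LS_I = 28; LS_G = 28−14 = 14
LF_F = LS_I = 28; LS_F = 28−3 = 25
LF_E = LS_I = 28; LS_E = 28−9 = 19
LF_D = LS_I = 28; LS_D = 28−8 = 20
LF_C = LS_H = 26; LS_C = 26−13 = 13
LF_B = min(LS_F=25, LS_I=28) = 25; LS_B = 25−13 = 12
LF_A = min(LS_F=25, LS_G=14) = 14; LS_A = 14−14 = 0
Slack_D = LS_D − ES_D = 20 − 0 = 20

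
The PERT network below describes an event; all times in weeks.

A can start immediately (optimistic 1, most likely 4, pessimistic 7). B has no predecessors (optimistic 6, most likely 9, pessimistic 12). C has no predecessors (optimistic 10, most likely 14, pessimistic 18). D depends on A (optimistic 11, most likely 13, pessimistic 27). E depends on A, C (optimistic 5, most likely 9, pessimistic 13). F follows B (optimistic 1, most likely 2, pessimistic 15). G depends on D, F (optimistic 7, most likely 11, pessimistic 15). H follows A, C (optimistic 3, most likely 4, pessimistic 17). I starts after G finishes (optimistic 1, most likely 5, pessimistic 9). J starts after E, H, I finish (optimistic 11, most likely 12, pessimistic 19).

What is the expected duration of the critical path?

te_A = (1 + 4·4 + 7)/6 = 24/6 = 4
te_B = (6 + 4·9 + 12)/6 = 54/6 = 9
te_C = (10 + 4·14 + 18)/6 = 84/6 = 14
te_D = (11 + 4·13 + 27)/6 = 90/6 = 15
te_E = (5 + 4·9 + 13)/6 = 54/6 = 9
te_F = (1 + 4·2 + 15)/6 = 24/6 = 4
te_G = (7 + 4·11 + 15)/6 = 66/6 = 11
te_H = (3 + 4·4 + 17)/6 = 36/6 = 6
te_I = (1 + 4·5 + 9)/6 = 30/6 = 5
te_J = (11 + 4·12 + 19)/6 = 78/6 = 13

Forward pass:
ES_A = 0; EF_A = 4
ES_B = 0; EF_B = 9
ES_C = 0; EF_C = 14
ES_D = 4; EF_D = 4+15 = 19
ES_E = max(EF_A=4, EF_C=14) = 14; EF_E = 14+9 = 23
ES_F = 9; EF_F = 9+4 = 13
ES_G = max(EF_D=19, EF_F=13) = 19; EF_G = 19+11 = 30
ES_H = max(EF_A=4, EF_C=14) = 14; EF_H = 14+6 = 20
ES_I = 30; EF_I = 30+5 = 35
ES_J = max(EF_E=23, EF_H=20, EF_I=35) = 35; EF_J = 35+13 = 48
Expected project duration μ = 48 weeks. Critical path: A → D → G → I → J.

48 weeks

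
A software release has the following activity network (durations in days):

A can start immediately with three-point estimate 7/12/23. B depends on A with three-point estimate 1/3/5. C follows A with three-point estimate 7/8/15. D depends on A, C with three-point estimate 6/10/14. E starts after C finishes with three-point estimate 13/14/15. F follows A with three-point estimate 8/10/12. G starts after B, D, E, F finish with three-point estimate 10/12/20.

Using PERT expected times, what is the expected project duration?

49 days

te_A = (7 + 4·12 + 23)/6 = 78/6 = 13
te_B = (1 + 4·3 + 5)/6 = 18/6 = 3
te_C = (7 + 4·8 + 15)/6 = 54/6 = 9
te_D = (6 + 4·10 + 14)/6 = 60/6 = 10
te_E = (13 + 4·14 + 15)/6 = 84/6 = 14
te_F = (8 + 4·10 + 12)/6 = 60/6 = 10
te_G = (10 + 4·12 + 20)/6 = 78/6 = 13

Forward pass:
ES_A = 0; EF_A = 13
ES_B = 13; EF_B = 13+3 = 16
ES_C = 13; EF_C = 13+9 = 22
ES_D = max(EF_A=13, EF_C=22) = 22; EF_D = 22+10 = 32
ES_E = 22; EF_E = 22+14 = 36
ES_F = 13; EF_F = 13+10 = 23
ES_G = max(EF_B=16, EF_D=32, EF_E=36, EF_F=23) = 36; EF_G = 36+13 = 49
Expected project duration μ = 49 days. Critical path: A → C → E → G.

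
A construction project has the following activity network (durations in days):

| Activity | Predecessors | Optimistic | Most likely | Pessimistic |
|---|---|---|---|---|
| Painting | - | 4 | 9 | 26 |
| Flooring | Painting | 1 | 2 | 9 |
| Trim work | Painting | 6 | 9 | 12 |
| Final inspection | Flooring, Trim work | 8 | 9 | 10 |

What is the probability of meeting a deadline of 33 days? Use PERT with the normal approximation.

te_Painting = (4 + 4·9 + 26)/6 = 66/6 = 11; σ²_Painting = ((26−4)/6)² = 13.444
te_Flooring = (1 + 4·2 + 9)/6 = 18/6 = 3; σ²_Flooring = ((9−1)/6)² = 1.778
te_Trim work = (6 + 4·9 + 12)/6 = 54/6 = 9; σ²_Trim work = ((12−6)/6)² = 1.000
te_Final inspection = (8 + 4·9 + 10)/6 = 54/6 = 9; σ²_Final inspection = ((10−8)/6)² = 0.111

Forward pass:
ES_Painting = 0; EF_Painting = 11
ES_Flooring = 11; EF_Flooring = 11+3 = 14
ES_Trim work = 11; EF_Trim work = 11+9 = 20
ES_Final inspection = max(EF_Flooring=14, EF_Trim work=20) = 20; EF_Final inspection = 20+9 = 29
Expected project duration μ = 29 days. Critical path: Painting → Trim work → Final inspection.

Variance along critical path = 13.444 + 1.000 + 0.111 = 14.556; σ = √14.556 = 3.815 days.
Z = (33 − 29) / 3.815 = 1.048
P(T ≤ 33) = Φ(1.048) ≈ 0.853

0.853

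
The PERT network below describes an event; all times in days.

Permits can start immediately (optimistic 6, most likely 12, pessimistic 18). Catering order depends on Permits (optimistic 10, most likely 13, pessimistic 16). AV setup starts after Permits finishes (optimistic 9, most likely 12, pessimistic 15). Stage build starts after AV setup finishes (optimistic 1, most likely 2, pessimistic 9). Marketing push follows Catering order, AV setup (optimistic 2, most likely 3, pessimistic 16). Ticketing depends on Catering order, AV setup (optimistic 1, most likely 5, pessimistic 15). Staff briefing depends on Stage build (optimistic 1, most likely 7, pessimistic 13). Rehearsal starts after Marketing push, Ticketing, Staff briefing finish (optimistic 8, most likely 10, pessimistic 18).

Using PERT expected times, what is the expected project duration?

45 days

te_Permits = (6 + 4·12 + 18)/6 = 72/6 = 12
te_Catering order = (10 + 4·13 + 16)/6 = 78/6 = 13
te_AV setup = (9 + 4·12 + 15)/6 = 72/6 = 12
te_Stage build = (1 + 4·2 + 9)/6 = 18/6 = 3
te_Marketing push = (2 + 4·3 + 16)/6 = 30/6 = 5
te_Ticketing = (1 + 4·5 + 15)/6 = 36/6 = 6
te_Staff briefing = (1 + 4·7 + 13)/6 = 42/6 = 7
te_Rehearsal = (8 + 4·10 + 18)/6 = 66/6 = 11

Forward pass:
ES_Permits = 0; EF_Permits = 12
ES_Catering order = 12; EF_Catering order = 12+13 = 25
ES_AV setup = 12; EF_AV setup = 12+12 = 24
ES_Stage build = 24; EF_Stage build = 24+3 = 27
ES_Marketing push = max(EF_Catering order=25, EF_AV setup=24) = 25; EF_Marketing push = 25+5 = 30
ES_Ticketing = max(EF_Catering order=25, EF_AV setup=24) = 25; EF_Ticketing = 25+6 = 31
ES_Staff briefing = 27; EF_Staff briefing = 27+7 = 34
ES_Rehearsal = max(EF_Marketing push=30, EF_Ticketing=31, EF_Staff briefing=34) = 34; EF_Rehearsal = 34+11 = 45
Expected project duration μ = 45 days. Critical path: Permits → AV setup → Stage build → Staff briefing → Rehearsal.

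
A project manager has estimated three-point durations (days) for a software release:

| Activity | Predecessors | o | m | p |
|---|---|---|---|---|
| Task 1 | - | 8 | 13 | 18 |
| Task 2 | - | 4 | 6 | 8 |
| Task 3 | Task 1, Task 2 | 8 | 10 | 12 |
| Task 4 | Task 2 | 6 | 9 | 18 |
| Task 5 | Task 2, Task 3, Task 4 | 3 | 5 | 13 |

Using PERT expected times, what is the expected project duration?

29 days

te_Task 1 = (8 + 4·13 + 18)/6 = 78/6 = 13
te_Task 2 = (4 + 4·6 + 8)/6 = 36/6 = 6
te_Task 3 = (8 + 4·10 + 12)/6 = 60/6 = 10
te_Task 4 = (6 + 4·9 + 18)/6 = 60/6 = 10
te_Task 5 = (3 + 4·5 + 13)/6 = 36/6 = 6

Forward pass:
ES_Task 1 = 0; EF_Task 1 = 13
ES_Task 2 = 0; EF_Task 2 = 6
ES_Task 3 = max(EF_Task 1=13, EF_Task 2=6) = 13; EF_Task 3 = 13+10 = 23
ES_Task 4 = 6; EF_Task 4 = 6+10 = 16
ES_Task 5 = max(EF_Task 2=6, EF_Task 3=23, EF_Task 4=16) = 23; EF_Task 5 = 23+6 = 29
Expected project duration μ = 29 days. Critical path: Task 1 → Task 3 → Task 5.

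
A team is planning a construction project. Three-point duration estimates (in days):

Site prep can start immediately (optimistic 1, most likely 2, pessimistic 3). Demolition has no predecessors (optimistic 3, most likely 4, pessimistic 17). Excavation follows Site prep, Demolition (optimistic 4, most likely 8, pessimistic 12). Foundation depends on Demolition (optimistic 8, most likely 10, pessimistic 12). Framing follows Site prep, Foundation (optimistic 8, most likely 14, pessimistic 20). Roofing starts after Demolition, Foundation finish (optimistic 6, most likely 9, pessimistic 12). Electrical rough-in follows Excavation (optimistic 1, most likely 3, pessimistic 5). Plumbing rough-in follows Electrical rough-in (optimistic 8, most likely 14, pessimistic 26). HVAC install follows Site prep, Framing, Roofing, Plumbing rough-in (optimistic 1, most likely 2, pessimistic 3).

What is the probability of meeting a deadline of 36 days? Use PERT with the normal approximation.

0.687

te_Site prep = (1 + 4·2 + 3)/6 = 12/6 = 2; σ²_Site prep = ((3−1)/6)² = 0.111
te_Demolition = (3 + 4·4 + 17)/6 = 36/6 = 6; σ²_Demolition = ((17−3)/6)² = 5.444
te_Excavation = (4 + 4·8 + 12)/6 = 48/6 = 8; σ²_Excavation = ((12−4)/6)² = 1.778
te_Foundation = (8 + 4·10 + 12)/6 = 60/6 = 10; σ²_Foundation = ((12−8)/6)² = 0.444
te_Framing = (8 + 4·14 + 20)/6 = 84/6 = 14; σ²_Framing = ((20−8)/6)² = 4.000
te_Roofing = (6 + 4·9 + 12)/6 = 54/6 = 9; σ²_Roofing = ((12−6)/6)² = 1.000
te_Electrical rough-in = (1 + 4·3 + 5)/6 = 18/6 = 3; σ²_Electrical rough-in = ((5−1)/6)² = 0.444
te_Plumbing rough-in = (8 + 4·14 + 26)/6 = 90/6 = 15; σ²_Plumbing rough-in = ((26−8)/6)² = 9.000
te_HVAC install = (1 + 4·2 + 3)/6 = 12/6 = 2; σ²_HVAC install = ((3−1)/6)² = 0.111

Forward pass:
ES_Site prep = 0; EF_Site prep = 2
ES_Demolition = 0; EF_Demolition = 6
ES_Excavation = max(EF_Site prep=2, EF_Demolition=6) = 6; EF_Excavation = 6+8 = 14
ES_Foundation = 6; EF_Foundation = 6+10 = 16
ES_Framing = max(EF_Site prep=2, EF_Foundation=16) = 16; EF_Framing = 16+14 = 30
ES_Roofing = max(EF_Demolition=6, EF_Foundation=16) = 16; EF_Roofing = 16+9 = 25
ES_Electrical rough-in = 14; EF_Electrical rough-in = 14+3 = 17
ES_Plumbing rough-in = 17; EF_Plumbing rough-in = 17+15 = 32
ES_HVAC install = max(EF_Site prep=2, EF_Framing=30, EF_Roofing=25, EF_Plumbing rough-in=32) = 32; EF_HVAC install = 32+2 = 34
Expected project duration μ = 34 days. Critical path: Demolition → Excavation → Electrical rough-in → Plumbing rough-in → HVAC install.

Variance along critical path = 5.444 + 1.778 + 0.444 + 9.000 + 0.111 = 16.778; σ = √16.778 = 4.096 days.
Z = (36 − 34) / 4.096 = 0.488
P(T ≤ 36) = Φ(0.488) ≈ 0.687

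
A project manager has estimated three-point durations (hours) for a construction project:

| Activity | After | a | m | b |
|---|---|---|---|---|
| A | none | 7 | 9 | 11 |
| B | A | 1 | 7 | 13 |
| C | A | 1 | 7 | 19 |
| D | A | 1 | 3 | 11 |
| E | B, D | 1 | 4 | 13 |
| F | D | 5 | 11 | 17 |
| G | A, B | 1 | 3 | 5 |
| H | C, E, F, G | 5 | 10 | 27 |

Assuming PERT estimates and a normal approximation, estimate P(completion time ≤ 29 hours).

0.062

te_A = (7 + 4·9 + 11)/6 = 54/6 = 9; σ²_A = ((11−7)/6)² = 0.444
te_B = (1 + 4·7 + 13)/6 = 42/6 = 7; σ²_B = ((13−1)/6)² = 4.000
te_C = (1 + 4·7 + 19)/6 = 48/6 = 8; σ²_C = ((19−1)/6)² = 9.000
te_D = (1 + 4·3 + 11)/6 = 24/6 = 4; σ²_D = ((11−1)/6)² = 2.778
te_E = (1 + 4·4 + 13)/6 = 30/6 = 5; σ²_E = ((13−1)/6)² = 4.000
te_F = (5 + 4·11 + 17)/6 = 66/6 = 11; σ²_F = ((17−5)/6)² = 4.000
te_G = (1 + 4·3 + 5)/6 = 18/6 = 3; σ²_G = ((5−1)/6)² = 0.444
te_H = (5 + 4·10 + 27)/6 = 72/6 = 12; σ²_H = ((27−5)/6)² = 13.444

Forward pass:
ES_A = 0; EF_A = 9
ES_B = 9; EF_B = 9+7 = 16
ES_C = 9; EF_C = 9+8 = 17
ES_D = 9; EF_D = 9+4 = 13
ES_E = max(EF_B=16, EF_D=13) = 16; EF_E = 16+5 = 21
ES_F = 13; EF_F = 13+11 = 24
ES_G = max(EF_A=9, EF_B=16) = 16; EF_G = 16+3 = 19
ES_H = max(EF_C=17, EF_E=21, EF_F=24, EF_G=19) = 24; EF_H = 24+12 = 36
Expected project duration μ = 36 hours. Critical path: A → D → F → H.

Variance along critical path = 0.444 + 2.778 + 4.000 + 13.444 = 20.667; σ = √20.667 = 4.546 hours.
Z = (29 − 36) / 4.546 = -1.540
P(T ≤ 29) = Φ(-1.540) ≈ 0.062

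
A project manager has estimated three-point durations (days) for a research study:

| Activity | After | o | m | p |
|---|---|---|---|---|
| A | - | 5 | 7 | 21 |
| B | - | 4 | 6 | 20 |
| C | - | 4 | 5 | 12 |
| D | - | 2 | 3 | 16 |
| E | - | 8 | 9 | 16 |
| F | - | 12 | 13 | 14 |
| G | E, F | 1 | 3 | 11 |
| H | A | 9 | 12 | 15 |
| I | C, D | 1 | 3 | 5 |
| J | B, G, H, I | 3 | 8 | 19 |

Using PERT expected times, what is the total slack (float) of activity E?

te_A = (5 + 4·7 + 21)/6 = 54/6 = 9
te_B = (4 + 4·6 + 20)/6 = 48/6 = 8
te_C = (4 + 4·5 + 12)/6 = 36/6 = 6
te_D = (2 + 4·3 + 16)/6 = 30/6 = 5
te_E = (8 + 4·9 + 16)/6 = 60/6 = 10
te_F = (12 + 4·13 + 14)/6 = 78/6 = 13
te_G = (1 + 4·3 + 11)/6 = 24/6 = 4
te_H = (9 + 4·12 + 15)/6 = 72/6 = 12
te_I = (1 + 4·3 + 5)/6 = 18/6 = 3
te_J = (3 + 4·8 + 19)/6 = 54/6 = 9

Forward pass:
ES_A = 0; EF_A = 9
ES_B = 0; EF_B = 8
ES_C = 0; EF_C = 6
ES_D = 0; EF_D = 5
ES_E = 0; EF_E = 10
ES_F = 0; EF_F = 13
ES_G = max(EF_E=10, EF_F=13) = 13; EF_G = 13+4 = 17
ES_H = 9; EF_H = 9+12 = 21
ES_I = max(EF_C=6, EF_D=5) = 6; EF_I = 6+3 = 9
ES_J = max(EF_B=8, EF_G=17, EF_H=21, EF_I=9) = 21; EF_J = 21+9 = 30
Expected project duration μ = 30 days. Critical path: A → H → J.

Backward pass:
LF_J = 30; LS_J = 30−9 = 21
LF_I = LS_J = 21; LS_I = 21−3 = 18
LF_H = LS_J = 21; LS_H = 21−12 = 9
LF_G = LS_J = 21; LS_G = 21−4 = 17
LF_F = LS_G = 17; LS_F = 17−13 = 4
LF_E = LS_G = 17; LS_E = 17−10 = 7
LF_D = LS_I = 18; LS_D = 18−5 = 13
LF_C = LS_I = 18; LS_C = 18−6 = 12
LF_B = LS_J = 21; LS_B = 21−8 = 13
LF_A = LS_H = 9; LS_A = 9−9 = 0
Slack_E = LS_E − ES_E = 7 − 0 = 7

7 days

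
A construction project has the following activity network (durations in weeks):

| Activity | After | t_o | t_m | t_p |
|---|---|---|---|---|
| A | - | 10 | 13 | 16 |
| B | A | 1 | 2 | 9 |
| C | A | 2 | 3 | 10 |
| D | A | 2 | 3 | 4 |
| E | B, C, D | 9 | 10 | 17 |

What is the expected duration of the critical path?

te_A = (10 + 4·13 + 16)/6 = 78/6 = 13
te_B = (1 + 4·2 + 9)/6 = 18/6 = 3
te_C = (2 + 4·3 + 10)/6 = 24/6 = 4
te_D = (2 + 4·3 + 4)/6 = 18/6 = 3
te_E = (9 + 4·10 + 17)/6 = 66/6 = 11

Forward pass:
ES_A = 0; EF_A = 13
ES_B = 13; EF_B = 13+3 = 16
ES_C = 13; EF_C = 13+4 = 17
ES_D = 13; EF_D = 13+3 = 16
ES_E = max(EF_B=16, EF_C=17, EF_D=16) = 17; EF_E = 17+11 = 28
Expected project duration μ = 28 weeks. Critical path: A → C → E.

28 weeks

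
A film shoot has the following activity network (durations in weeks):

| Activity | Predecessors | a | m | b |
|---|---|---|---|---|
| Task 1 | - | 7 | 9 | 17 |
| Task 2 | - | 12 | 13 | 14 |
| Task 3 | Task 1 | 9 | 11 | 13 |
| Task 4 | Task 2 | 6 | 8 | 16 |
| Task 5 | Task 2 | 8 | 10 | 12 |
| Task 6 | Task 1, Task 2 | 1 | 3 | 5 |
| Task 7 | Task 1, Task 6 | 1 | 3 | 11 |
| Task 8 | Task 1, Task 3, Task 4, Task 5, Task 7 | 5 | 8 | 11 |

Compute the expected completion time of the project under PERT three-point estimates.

te_Task 1 = (7 + 4·9 + 17)/6 = 60/6 = 10
te_Task 2 = (12 + 4·13 + 14)/6 = 78/6 = 13
te_Task 3 = (9 + 4·11 + 13)/6 = 66/6 = 11
te_Task 4 = (6 + 4·8 + 16)/6 = 54/6 = 9
te_Task 5 = (8 + 4·10 + 12)/6 = 60/6 = 10
te_Task 6 = (1 + 4·3 + 5)/6 = 18/6 = 3
te_Task 7 = (1 + 4·3 + 11)/6 = 24/6 = 4
te_Task 8 = (5 + 4·8 + 11)/6 = 48/6 = 8

Forward pass:
ES_Task 1 = 0; EF_Task 1 = 10
ES_Task 2 = 0; EF_Task 2 = 13
ES_Task 3 = 10; EF_Task 3 = 10+11 = 21
ES_Task 4 = 13; EF_Task 4 = 13+9 = 22
ES_Task 5 = 13; EF_Task 5 = 13+10 = 23
ES_Task 6 = max(EF_Task 1=10, EF_Task 2=13) = 13; EF_Task 6 = 13+3 = 16
ES_Task 7 = max(EF_Task 1=10, EF_Task 6=16) = 16; EF_Task 7 = 16+4 = 20
ES_Task 8 = max(EF_Task 1=10, EF_Task 3=21, EF_Task 4=22, EF_Task 5=23, EF_Task 7=20) = 23; EF_Task 8 = 23+8 = 31
Expected project duration μ = 31 weeks. Critical path: Task 2 → Task 5 → Task 8.

31 weeks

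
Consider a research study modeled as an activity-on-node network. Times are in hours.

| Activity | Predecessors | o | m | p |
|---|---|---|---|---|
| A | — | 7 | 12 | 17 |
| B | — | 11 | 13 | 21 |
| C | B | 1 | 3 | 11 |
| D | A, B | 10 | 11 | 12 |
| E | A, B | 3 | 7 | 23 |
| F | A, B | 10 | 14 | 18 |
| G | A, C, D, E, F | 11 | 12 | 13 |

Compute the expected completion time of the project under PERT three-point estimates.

te_A = (7 + 4·12 + 17)/6 = 72/6 = 12
te_B = (11 + 4·13 + 21)/6 = 84/6 = 14
te_C = (1 + 4·3 + 11)/6 = 24/6 = 4
te_D = (10 + 4·11 + 12)/6 = 66/6 = 11
te_E = (3 + 4·7 + 23)/6 = 54/6 = 9
te_F = (10 + 4·14 + 18)/6 = 84/6 = 14
te_G = (11 + 4·12 + 13)/6 = 72/6 = 12

Forward pass:
ES_A = 0; EF_A = 12
ES_B = 0; EF_B = 14
ES_C = 14; EF_C = 14+4 = 18
ES_D = max(EF_A=12, EF_B=14) = 14; EF_D = 14+11 = 25
ES_E = max(EF_A=12, EF_B=14) = 14; EF_E = 14+9 = 23
ES_F = max(EF_A=12, EF_B=14) = 14; EF_F = 14+14 = 28
ES_G = max(EF_A=12, EF_C=18, EF_D=25, EF_E=23, EF_F=28) = 28; EF_G = 28+12 = 40
Expected project duration μ = 40 hours. Critical path: B → F → G.

40 hours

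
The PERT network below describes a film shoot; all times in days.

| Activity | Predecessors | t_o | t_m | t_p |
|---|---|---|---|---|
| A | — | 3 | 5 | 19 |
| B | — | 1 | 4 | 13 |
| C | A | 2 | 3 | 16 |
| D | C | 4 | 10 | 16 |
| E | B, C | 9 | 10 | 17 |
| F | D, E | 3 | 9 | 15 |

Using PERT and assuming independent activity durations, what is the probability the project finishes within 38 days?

0.919

te_A = (3 + 4·5 + 19)/6 = 42/6 = 7; σ²_A = ((19−3)/6)² = 7.111
te_B = (1 + 4·4 + 13)/6 = 30/6 = 5; σ²_B = ((13−1)/6)² = 4.000
te_C = (2 + 4·3 + 16)/6 = 30/6 = 5; σ²_C = ((16−2)/6)² = 5.444
te_D = (4 + 4·10 + 16)/6 = 60/6 = 10; σ²_D = ((16−4)/6)² = 4.000
te_E = (9 + 4·10 + 17)/6 = 66/6 = 11; σ²_E = ((17−9)/6)² = 1.778
te_F = (3 + 4·9 + 15)/6 = 54/6 = 9; σ²_F = ((15−3)/6)² = 4.000

Forward pass:
ES_A = 0; EF_A = 7
ES_B = 0; EF_B = 5
ES_C = 7; EF_C = 7+5 = 12
ES_D = 12; EF_D = 12+10 = 22
ES_E = max(EF_B=5, EF_C=12) = 12; EF_E = 12+11 = 23
ES_F = max(EF_D=22, EF_E=23) = 23; EF_F = 23+9 = 32
Expected project duration μ = 32 days. Critical path: A → C → E → F.

Variance along critical path = 7.111 + 5.444 + 1.778 + 4.000 = 18.333; σ = √18.333 = 4.282 days.
Z = (38 − 32) / 4.282 = 1.401
P(T ≤ 38) = Φ(1.401) ≈ 0.919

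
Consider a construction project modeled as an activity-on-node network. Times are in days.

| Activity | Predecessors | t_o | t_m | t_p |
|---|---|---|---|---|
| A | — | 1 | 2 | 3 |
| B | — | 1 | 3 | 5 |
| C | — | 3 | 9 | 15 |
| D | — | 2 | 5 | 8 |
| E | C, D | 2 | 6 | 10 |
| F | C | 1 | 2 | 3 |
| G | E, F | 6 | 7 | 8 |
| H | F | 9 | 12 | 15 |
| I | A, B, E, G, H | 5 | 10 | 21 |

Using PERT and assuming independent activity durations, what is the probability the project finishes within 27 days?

0.023

te_A = (1 + 4·2 + 3)/6 = 12/6 = 2; σ²_A = ((3−1)/6)² = 0.111
te_B = (1 + 4·3 + 5)/6 = 18/6 = 3; σ²_B = ((5−1)/6)² = 0.444
te_C = (3 + 4·9 + 15)/6 = 54/6 = 9; σ²_C = ((15−3)/6)² = 4.000
te_D = (2 + 4·5 + 8)/6 = 30/6 = 5; σ²_D = ((8−2)/6)² = 1.000
te_E = (2 + 4·6 + 10)/6 = 36/6 = 6; σ²_E = ((10−2)/6)² = 1.778
te_F = (1 + 4·2 + 3)/6 = 12/6 = 2; σ²_F = ((3−1)/6)² = 0.111
te_G = (6 + 4·7 + 8)/6 = 42/6 = 7; σ²_G = ((8−6)/6)² = 0.111
te_H = (9 + 4·12 + 15)/6 = 72/6 = 12; σ²_H = ((15−9)/6)² = 1.000
te_I = (5 + 4·10 + 21)/6 = 66/6 = 11; σ²_I = ((21−5)/6)² = 7.111

Forward pass:
ES_A = 0; EF_A = 2
ES_B = 0; EF_B = 3
ES_C = 0; EF_C = 9
ES_D = 0; EF_D = 5
ES_E = max(EF_C=9, EF_D=5) = 9; EF_E = 9+6 = 15
ES_F = 9; EF_F = 9+2 = 11
ES_G = max(EF_E=15, EF_F=11) = 15; EF_G = 15+7 = 22
ES_H = 11; EF_H = 11+12 = 23
ES_I = max(EF_A=2, EF_B=3, EF_E=15, EF_G=22, EF_H=23) = 23; EF_I = 23+11 = 34
Expected project duration μ = 34 days. Critical path: C → F → H → I.

Variance along critical path = 4.000 + 0.111 + 1.000 + 7.111 = 12.222; σ = √12.222 = 3.496 days.
Z = (27 − 34) / 3.496 = -2.002
P(T ≤ 27) = Φ(-2.002) ≈ 0.023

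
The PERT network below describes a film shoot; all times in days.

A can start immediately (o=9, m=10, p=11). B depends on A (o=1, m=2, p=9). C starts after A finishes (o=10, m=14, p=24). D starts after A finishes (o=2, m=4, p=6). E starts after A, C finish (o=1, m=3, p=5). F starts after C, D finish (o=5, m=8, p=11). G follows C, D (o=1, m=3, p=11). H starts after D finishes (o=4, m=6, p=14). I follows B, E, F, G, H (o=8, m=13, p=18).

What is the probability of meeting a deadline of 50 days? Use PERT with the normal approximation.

0.905

te_A = (9 + 4·10 + 11)/6 = 60/6 = 10; σ²_A = ((11−9)/6)² = 0.111
te_B = (1 + 4·2 + 9)/6 = 18/6 = 3; σ²_B = ((9−1)/6)² = 1.778
te_C = (10 + 4·14 + 24)/6 = 90/6 = 15; σ²_C = ((24−10)/6)² = 5.444
te_D = (2 + 4·4 + 6)/6 = 24/6 = 4; σ²_D = ((6−2)/6)² = 0.444
te_E = (1 + 4·3 + 5)/6 = 18/6 = 3; σ²_E = ((5−1)/6)² = 0.444
te_F = (5 + 4·8 + 11)/6 = 48/6 = 8; σ²_F = ((11−5)/6)² = 1.000
te_G = (1 + 4·3 + 11)/6 = 24/6 = 4; σ²_G = ((11−1)/6)² = 2.778
te_H = (4 + 4·6 + 14)/6 = 42/6 = 7; σ²_H = ((14−4)/6)² = 2.778
te_I = (8 + 4·13 + 18)/6 = 78/6 = 13; σ²_I = ((18−8)/6)² = 2.778

Forward pass:
ES_A = 0; EF_A = 10
ES_B = 10; EF_B = 10+3 = 13
ES_C = 10; EF_C = 10+15 = 25
ES_D = 10; EF_D = 10+4 = 14
ES_E = max(EF_A=10, EF_C=25) = 25; EF_E = 25+3 = 28
ES_F = max(EF_C=25, EF_D=14) = 25; EF_F = 25+8 = 33
ES_G = max(EF_C=25, EF_D=14) = 25; EF_G = 25+4 = 29
ES_H = 14; EF_H = 14+7 = 21
ES_I = max(EF_B=13, EF_E=28, EF_F=33, EF_G=29, EF_H=21) = 33; EF_I = 33+13 = 46
Expected project duration μ = 46 days. Critical path: A → C → F → I.

Variance along critical path = 0.111 + 5.444 + 1.000 + 2.778 = 9.333; σ = √9.333 = 3.055 days.
Z = (50 − 46) / 3.055 = 1.309
P(T ≤ 50) = Φ(1.309) ≈ 0.905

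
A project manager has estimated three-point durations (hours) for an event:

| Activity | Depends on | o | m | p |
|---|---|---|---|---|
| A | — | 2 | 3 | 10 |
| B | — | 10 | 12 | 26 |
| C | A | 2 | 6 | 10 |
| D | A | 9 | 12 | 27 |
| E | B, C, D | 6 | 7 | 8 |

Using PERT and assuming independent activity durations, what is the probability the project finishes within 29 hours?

0.887

te_A = (2 + 4·3 + 10)/6 = 24/6 = 4; σ²_A = ((10−2)/6)² = 1.778
te_B = (10 + 4·12 + 26)/6 = 84/6 = 14; σ²_B = ((26−10)/6)² = 7.111
te_C = (2 + 4·6 + 10)/6 = 36/6 = 6; σ²_C = ((10−2)/6)² = 1.778
te_D = (9 + 4·12 + 27)/6 = 84/6 = 14; σ²_D = ((27−9)/6)² = 9.000
te_E = (6 + 4·7 + 8)/6 = 42/6 = 7; σ²_E = ((8−6)/6)² = 0.111

Forward pass:
ES_A = 0; EF_A = 4
ES_B = 0; EF_B = 14
ES_C = 4; EF_C = 4+6 = 10
ES_D = 4; EF_D = 4+14 = 18
ES_E = max(EF_B=14, EF_C=10, EF_D=18) = 18; EF_E = 18+7 = 25
Expected project duration μ = 25 hours. Critical path: A → D → E.

Variance along critical path = 1.778 + 9.000 + 0.111 = 10.889; σ = √10.889 = 3.300 hours.
Z = (29 − 25) / 3.300 = 1.212
P(T ≤ 29) = Φ(1.212) ≈ 0.887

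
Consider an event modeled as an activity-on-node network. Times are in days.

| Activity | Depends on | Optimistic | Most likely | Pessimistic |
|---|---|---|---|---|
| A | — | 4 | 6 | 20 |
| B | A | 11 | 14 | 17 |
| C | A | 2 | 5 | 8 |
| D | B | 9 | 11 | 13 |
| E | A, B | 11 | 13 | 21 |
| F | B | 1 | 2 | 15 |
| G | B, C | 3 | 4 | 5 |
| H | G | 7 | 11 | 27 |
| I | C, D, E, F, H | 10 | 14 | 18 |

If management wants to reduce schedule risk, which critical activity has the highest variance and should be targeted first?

H

te_A = (4 + 4·6 + 20)/6 = 48/6 = 8; σ²_A = ((20−4)/6)² = 7.111
te_B = (11 + 4·14 + 17)/6 = 84/6 = 14; σ²_B = ((17−11)/6)² = 1.000
te_C = (2 + 4·5 + 8)/6 = 30/6 = 5; σ²_C = ((8−2)/6)² = 1.000
te_D = (9 + 4·11 + 13)/6 = 66/6 = 11; σ²_D = ((13−9)/6)² = 0.444
te_E = (11 + 4·13 + 21)/6 = 84/6 = 14; σ²_E = ((21−11)/6)² = 2.778
te_F = (1 + 4·2 + 15)/6 = 24/6 = 4; σ²_F = ((15−1)/6)² = 5.444
te_G = (3 + 4·4 + 5)/6 = 24/6 = 4; σ²_G = ((5−3)/6)² = 0.111
te_H = (7 + 4·11 + 27)/6 = 78/6 = 13; σ²_H = ((27−7)/6)² = 11.111
te_I = (10 + 4·14 + 18)/6 = 84/6 = 14; σ²_I = ((18−10)/6)² = 1.778

Forward pass:
ES_A = 0; EF_A = 8
ES_B = 8; EF_B = 8+14 = 22
ES_C = 8; EF_C = 8+5 = 13
ES_D = 22; EF_D = 22+11 = 33
ES_E = max(EF_A=8, EF_B=22) = 22; EF_E = 22+14 = 36
ES_F = 22; EF_F = 22+4 = 26
ES_G = max(EF_B=22, EF_C=13) = 22; EF_G = 22+4 = 26
ES_H = 26; EF_H = 26+13 = 39
ES_I = max(EF_C=13, EF_D=33, EF_E=36, EF_F=26, EF_H=39) = 39; EF_I = 39+14 = 53
Expected project duration μ = 53 days. Critical path: A → B → G → H → I.

Variances on critical path: σ²_A=7.111, σ²_B=1.000, σ²_G=0.111, σ²_H=11.111, σ²_I=1.778.
Largest is σ²_H = 11.111.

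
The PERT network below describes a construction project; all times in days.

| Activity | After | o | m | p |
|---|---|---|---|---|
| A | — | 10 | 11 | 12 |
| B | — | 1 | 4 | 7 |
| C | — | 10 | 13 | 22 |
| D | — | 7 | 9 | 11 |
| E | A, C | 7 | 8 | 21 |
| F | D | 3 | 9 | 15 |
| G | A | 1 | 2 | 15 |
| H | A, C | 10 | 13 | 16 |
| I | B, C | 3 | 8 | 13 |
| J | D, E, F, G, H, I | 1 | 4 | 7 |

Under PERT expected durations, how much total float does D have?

9 days

te_A = (10 + 4·11 + 12)/6 = 66/6 = 11
te_B = (1 + 4·4 + 7)/6 = 24/6 = 4
te_C = (10 + 4·13 + 22)/6 = 84/6 = 14
te_D = (7 + 4·9 + 11)/6 = 54/6 = 9
te_E = (7 + 4·8 + 21)/6 = 60/6 = 10
te_F = (3 + 4·9 + 15)/6 = 54/6 = 9
te_G = (1 + 4·2 + 15)/6 = 24/6 = 4
te_H = (10 + 4·13 + 16)/6 = 78/6 = 13
te_I = (3 + 4·8 + 13)/6 = 48/6 = 8
te_J = (1 + 4·4 + 7)/6 = 24/6 = 4

Forward pass:
ES_A = 0; EF_A = 11
ES_B = 0; EF_B = 4
ES_C = 0; EF_C = 14
ES_D = 0; EF_D = 9
ES_E = max(EF_A=11, EF_C=14) = 14; EF_E = 14+10 = 24
ES_F = 9; EF_F = 9+9 = 18
ES_G = 11; EF_G = 11+4 = 15
ES_H = max(EF_A=11, EF_C=14) = 14; EF_H = 14+13 = 27
ES_I = max(EF_B=4, EF_C=14) = 14; EF_I = 14+8 = 22
ES_J = max(EF_D=9, EF_E=24, EF_F=18, EF_G=15, EF_H=27, EF_I=22) = 27; EF_J = 27+4 = 31
Expected project duration μ = 31 days. Critical path: C → H → J.

Backward pass:
LF_J = 31; LS_J = 31−4 = 27
LF_I = LS_J = 27; LS_I = 27−8 = 19
LF_H = LS_J = 27; LS_H = 27−13 = 14
LF_G = LS_J = 27; LS_G = 27−4 = 23
LF_F = LS_J = 27; LS_F = 27−9 = 18
LF_E = LS_J = 27; LS_E = 27−10 = 17
LF_D = min(LS_F=18, LS_J=27) = 18; LS_D = 18−9 = 9
LF_C = min(LS_E=17, LS_H=14, LS_I=19) = 14; LS_C = 14−14 = 0
LF_B = LS_I = 19; LS_B = 19−4 = 15
LF_A = min(LS_E=17, LS_G=23, LS_H=14) = 14; LS_A = 14−11 = 3
Slack_D = LS_D − ES_D = 9 − 0 = 9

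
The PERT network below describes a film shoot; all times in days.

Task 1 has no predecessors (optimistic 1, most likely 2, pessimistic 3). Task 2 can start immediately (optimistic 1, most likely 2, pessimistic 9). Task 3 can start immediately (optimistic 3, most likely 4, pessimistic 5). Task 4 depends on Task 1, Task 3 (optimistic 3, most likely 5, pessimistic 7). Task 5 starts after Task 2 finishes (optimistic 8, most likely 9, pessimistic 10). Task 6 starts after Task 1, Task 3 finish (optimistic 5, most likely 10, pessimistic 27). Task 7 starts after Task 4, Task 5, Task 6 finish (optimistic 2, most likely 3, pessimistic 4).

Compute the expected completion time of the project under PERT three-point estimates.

te_Task 1 = (1 + 4·2 + 3)/6 = 12/6 = 2
te_Task 2 = (1 + 4·2 + 9)/6 = 18/6 = 3
te_Task 3 = (3 + 4·4 + 5)/6 = 24/6 = 4
te_Task 4 = (3 + 4·5 + 7)/6 = 30/6 = 5
te_Task 5 = (8 + 4·9 + 10)/6 = 54/6 = 9
te_Task 6 = (5 + 4·10 + 27)/6 = 72/6 = 12
te_Task 7 = (2 + 4·3 + 4)/6 = 18/6 = 3

Forward pass:
ES_Task 1 = 0; EF_Task 1 = 2
ES_Task 2 = 0; EF_Task 2 = 3
ES_Task 3 = 0; EF_Task 3 = 4
ES_Task 4 = max(EF_Task 1=2, EF_Task 3=4) = 4; EF_Task 4 = 4+5 = 9
ES_Task 5 = 3; EF_Task 5 = 3+9 = 12
ES_Task 6 = max(EF_Task 1=2, EF_Task 3=4) = 4; EF_Task 6 = 4+12 = 16
ES_Task 7 = max(EF_Task 4=9, EF_Task 5=12, EF_Task 6=16) = 16; EF_Task 7 = 16+3 = 19
Expected project duration μ = 19 days. Critical path: Task 3 → Task 6 → Task 7.

19 days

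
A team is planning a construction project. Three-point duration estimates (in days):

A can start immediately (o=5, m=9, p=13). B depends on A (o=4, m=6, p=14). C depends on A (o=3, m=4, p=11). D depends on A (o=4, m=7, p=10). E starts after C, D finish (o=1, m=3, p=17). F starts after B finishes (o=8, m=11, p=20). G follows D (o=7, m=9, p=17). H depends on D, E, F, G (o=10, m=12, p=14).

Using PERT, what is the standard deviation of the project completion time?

te_A = (5 + 4·9 + 13)/6 = 54/6 = 9; σ²_A = ((13−5)/6)² = 1.778
te_B = (4 + 4·6 + 14)/6 = 42/6 = 7; σ²_B = ((14−4)/6)² = 2.778
te_C = (3 + 4·4 + 11)/6 = 30/6 = 5; σ²_C = ((11−3)/6)² = 1.778
te_D = (4 + 4·7 + 10)/6 = 42/6 = 7; σ²_D = ((10−4)/6)² = 1.000
te_E = (1 + 4·3 + 17)/6 = 30/6 = 5; σ²_E = ((17−1)/6)² = 7.111
te_F = (8 + 4·11 + 20)/6 = 72/6 = 12; σ²_F = ((20−8)/6)² = 4.000
te_G = (7 + 4·9 + 17)/6 = 60/6 = 10; σ²_G = ((17−7)/6)² = 2.778
te_H = (10 + 4·12 + 14)/6 = 72/6 = 12; σ²_H = ((14−10)/6)² = 0.444

Forward pass:
ES_A = 0; EF_A = 9
ES_B = 9; EF_B = 9+7 = 16
ES_C = 9; EF_C = 9+5 = 14
ES_D = 9; EF_D = 9+7 = 16
ES_E = max(EF_C=14, EF_D=16) = 16; EF_E = 16+5 = 21
ES_F = 16; EF_F = 16+12 = 28
ES_G = 16; EF_G = 16+10 = 26
ES_H = max(EF_D=16, EF_E=21, EF_F=28, EF_G=26) = 28; EF_H = 28+12 = 40
Expected project duration μ = 40 days. Critical path: A → B → F → H.

Variance along critical path = 1.778 + 2.778 + 4.000 + 0.444 = 9.000
σ = √9.000 = 3.000 days

3.00 days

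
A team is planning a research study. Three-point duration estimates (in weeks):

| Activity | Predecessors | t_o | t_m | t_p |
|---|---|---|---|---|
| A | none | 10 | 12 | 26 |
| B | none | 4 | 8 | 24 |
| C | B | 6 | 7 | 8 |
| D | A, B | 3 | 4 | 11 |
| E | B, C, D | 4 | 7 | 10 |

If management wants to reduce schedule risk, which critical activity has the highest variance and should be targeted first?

te_A = (10 + 4·12 + 26)/6 = 84/6 = 14; σ²_A = ((26−10)/6)² = 7.111
te_B = (4 + 4·8 + 24)/6 = 60/6 = 10; σ²_B = ((24−4)/6)² = 11.111
te_C = (6 + 4·7 + 8)/6 = 42/6 = 7; σ²_C = ((8−6)/6)² = 0.111
te_D = (3 + 4·4 + 11)/6 = 30/6 = 5; σ²_D = ((11−3)/6)² = 1.778
te_E = (4 + 4·7 + 10)/6 = 42/6 = 7; σ²_E = ((10−4)/6)² = 1.000

Forward pass:
ES_A = 0; EF_A = 14
ES_B = 0; EF_B = 10
ES_C = 10; EF_C = 10+7 = 17
ES_D = max(EF_A=14, EF_B=10) = 14; EF_D = 14+5 = 19
ES_E = max(EF_B=10, EF_C=17, EF_D=19) = 19; EF_E = 19+7 = 26
Expected project duration μ = 26 weeks. Critical path: A → D → E.

Variances on critical path: σ²_A=7.111, σ²_D=1.778, σ²_E=1.000.
Largest is σ²_A = 7.111.

A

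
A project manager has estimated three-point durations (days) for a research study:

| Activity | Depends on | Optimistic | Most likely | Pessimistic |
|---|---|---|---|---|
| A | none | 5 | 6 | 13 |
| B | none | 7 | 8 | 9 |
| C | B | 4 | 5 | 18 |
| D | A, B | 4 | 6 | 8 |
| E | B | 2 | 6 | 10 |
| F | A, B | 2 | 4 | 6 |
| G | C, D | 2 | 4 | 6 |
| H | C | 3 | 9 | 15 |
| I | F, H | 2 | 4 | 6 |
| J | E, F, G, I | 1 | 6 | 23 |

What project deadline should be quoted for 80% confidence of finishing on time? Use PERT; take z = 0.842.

te_A = (5 + 4·6 + 13)/6 = 42/6 = 7; σ²_A = ((13−5)/6)² = 1.778
te_B = (7 + 4·8 + 9)/6 = 48/6 = 8; σ²_B = ((9−7)/6)² = 0.111
te_C = (4 + 4·5 + 18)/6 = 42/6 = 7; σ²_C = ((18−4)/6)² = 5.444
te_D = (4 + 4·6 + 8)/6 = 36/6 = 6; σ²_D = ((8−4)/6)² = 0.444
te_E = (2 + 4·6 + 10)/6 = 36/6 = 6; σ²_E = ((10−2)/6)² = 1.778
te_F = (2 + 4·4 + 6)/6 = 24/6 = 4; σ²_F = ((6−2)/6)² = 0.444
te_G = (2 + 4·4 + 6)/6 = 24/6 = 4; σ²_G = ((6−2)/6)² = 0.444
te_H = (3 + 4·9 + 15)/6 = 54/6 = 9; σ²_H = ((15−3)/6)² = 4.000
te_I = (2 + 4·4 + 6)/6 = 24/6 = 4; σ²_I = ((6−2)/6)² = 0.444
te_J = (1 + 4·6 + 23)/6 = 48/6 = 8; σ²_J = ((23−1)/6)² = 13.444

Forward pass:
ES_A = 0; EF_A = 7
ES_B = 0; EF_B = 8
ES_C = 8; EF_C = 8+7 = 15
ES_D = max(EF_A=7, EF_B=8) = 8; EF_D = 8+6 = 14
ES_E = 8; EF_E = 8+6 = 14
ES_F = max(EF_A=7, EF_B=8) = 8; EF_F = 8+4 = 12
ES_G = max(EF_C=15, EF_D=14) = 15; EF_G = 15+4 = 19
ES_H = 15; EF_H = 15+9 = 24
ES_I = max(EF_F=12, EF_H=24) = 24; EF_I = 24+4 = 28
ES_J = max(EF_E=14, EF_F=12, EF_G=19, EF_I=28) = 28; EF_J = 28+8 = 36
Expected project duration μ = 36 days. Critical path: B → C → H → I → J.

Variance along critical path = 0.111 + 5.444 + 4.000 + 0.444 + 13.444 = 23.444; σ = 4.842 days.
D = μ + z·σ = 36 + 0.842·4.842 = 40.1 days

40.1 days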